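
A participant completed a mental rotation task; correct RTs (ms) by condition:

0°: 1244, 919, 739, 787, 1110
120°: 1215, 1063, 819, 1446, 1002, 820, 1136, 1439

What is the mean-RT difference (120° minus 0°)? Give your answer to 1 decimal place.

157.7 ms

M(0°) = 4799/5 = 959.800
M(120°) = 8940/8 = 1117.500
Difference = 1117.500 − 959.800 = 157.700 ms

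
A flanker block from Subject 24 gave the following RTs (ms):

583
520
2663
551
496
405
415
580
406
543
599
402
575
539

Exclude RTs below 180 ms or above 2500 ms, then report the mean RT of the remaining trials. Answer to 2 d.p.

508.77 ms

Excluded: 2663
Retained (n=13): Σ = 6614
Mean = 6614/13 = 508.7692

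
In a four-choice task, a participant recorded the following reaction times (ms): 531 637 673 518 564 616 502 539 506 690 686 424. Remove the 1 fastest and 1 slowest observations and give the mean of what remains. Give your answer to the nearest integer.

577 ms

Sorted: 424, 502, 506, 518, 531, 539, 564, 616, 637, 673, 686, 690
Drop lowest 1 (424) and highest 1 (690)
Remaining (n=10): Σ = 5772, mean = 5772/10 = 577.200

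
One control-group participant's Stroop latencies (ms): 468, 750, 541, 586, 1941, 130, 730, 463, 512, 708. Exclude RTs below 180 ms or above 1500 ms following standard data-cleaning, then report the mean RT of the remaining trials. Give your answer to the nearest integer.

Excluded: 130, 1941
Retained (n=8): Σ = 4758
Mean = 4758/8 = 594.7500

595 ms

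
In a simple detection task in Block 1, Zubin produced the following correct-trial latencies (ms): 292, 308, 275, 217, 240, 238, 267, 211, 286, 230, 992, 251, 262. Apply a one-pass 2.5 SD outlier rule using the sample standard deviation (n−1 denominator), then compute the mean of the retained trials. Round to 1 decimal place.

256.4 ms

n = 13, ΣRT = 4069, M = 313.000
Σ(x−M)² = 509704.00; s = √(509704.00/12) = 206.095
Cutoffs: 313.000 ± 2.5·206.095 → [-202.2, 828.2]
Outside: 992 → excluded.
Retained (n=12): Σ = 3077, mean = 3077/12 = 256.417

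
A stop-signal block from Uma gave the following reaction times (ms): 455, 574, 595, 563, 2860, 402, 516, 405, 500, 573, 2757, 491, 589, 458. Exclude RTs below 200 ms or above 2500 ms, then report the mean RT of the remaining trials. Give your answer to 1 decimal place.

510.1 ms

Excluded: 2757, 2860
Retained (n=12): Σ = 6121
Mean = 6121/12 = 510.0833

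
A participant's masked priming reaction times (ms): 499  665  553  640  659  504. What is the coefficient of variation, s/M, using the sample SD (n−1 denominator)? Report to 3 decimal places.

n = 6, Σ = 3520, M = 586.6667
Σ(x−M)² = 29865.333; s = √(29865.333/5) = 77.2856
CV = 77.2856 / 586.6667 = 0.13174

0.132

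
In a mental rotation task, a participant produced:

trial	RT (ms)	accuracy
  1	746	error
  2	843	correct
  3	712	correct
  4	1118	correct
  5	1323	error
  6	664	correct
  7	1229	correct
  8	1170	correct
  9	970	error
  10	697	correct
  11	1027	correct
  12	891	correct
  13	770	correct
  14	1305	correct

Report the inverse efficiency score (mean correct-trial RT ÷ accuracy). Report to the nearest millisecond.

1206 ms

Correct trials (n=11): 843, 712, 1118, 664, 1229, 1170, 697, 1027, 891, 770, 1305
Mean correct RT = 10426/11 = 947.8182 ms
Proportion correct = 11/14
IES = 947.8182 / (11/14) = 1206.314 ms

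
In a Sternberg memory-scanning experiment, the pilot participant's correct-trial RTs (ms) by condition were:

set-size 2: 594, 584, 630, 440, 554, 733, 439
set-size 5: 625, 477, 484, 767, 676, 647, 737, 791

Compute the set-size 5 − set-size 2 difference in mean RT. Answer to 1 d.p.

82.8 ms

M(set-size 2) = 3974/7 = 567.714
M(set-size 5) = 5204/8 = 650.500
Difference = 650.500 − 567.714 = 82.786 ms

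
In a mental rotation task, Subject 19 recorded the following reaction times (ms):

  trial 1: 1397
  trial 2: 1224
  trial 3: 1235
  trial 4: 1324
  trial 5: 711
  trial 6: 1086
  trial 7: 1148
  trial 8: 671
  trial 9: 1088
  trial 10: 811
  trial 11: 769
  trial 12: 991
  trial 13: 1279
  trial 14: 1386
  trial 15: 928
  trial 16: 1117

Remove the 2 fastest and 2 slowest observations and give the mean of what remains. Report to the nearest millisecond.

1083 ms

Sorted: 671, 711, 769, 811, 928, 991, 1086, 1088, 1117, 1148, 1224, 1235, 1279, 1324, 1386, 1397
Drop lowest 2 (671, 711) and highest 2 (1386, 1397)
Remaining (n=12): Σ = 13000, mean = 13000/12 = 1083.333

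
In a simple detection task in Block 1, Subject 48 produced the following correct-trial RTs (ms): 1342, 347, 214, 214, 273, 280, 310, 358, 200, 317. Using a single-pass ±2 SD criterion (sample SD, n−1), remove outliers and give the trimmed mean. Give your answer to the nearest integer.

n = 10, ΣRT = 3855, M = 385.500
Σ(x−M)² = 1044544.50; s = √(1044544.50/9) = 340.677
Cutoffs: 385.500 ± 2·340.677 → [-295.9, 1066.9]
Outside: 1342 → excluded.
Retained (n=9): Σ = 2513, mean = 2513/9 = 279.222

279 ms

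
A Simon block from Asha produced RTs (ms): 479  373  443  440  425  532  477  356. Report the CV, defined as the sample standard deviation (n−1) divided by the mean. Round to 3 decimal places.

0.130

n = 8, Σ = 3525, M = 440.6250
Σ(x−M)² = 23129.875; s = √(23129.875/7) = 57.4828
CV = 57.4828 / 440.6250 = 0.13046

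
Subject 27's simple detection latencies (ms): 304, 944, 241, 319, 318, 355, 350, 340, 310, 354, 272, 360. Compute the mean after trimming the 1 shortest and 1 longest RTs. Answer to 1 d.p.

328.2 ms

Sorted: 241, 272, 304, 310, 318, 319, 340, 350, 354, 355, 360, 944
Drop lowest 1 (241) and highest 1 (944)
Remaining (n=10): Σ = 3282, mean = 3282/10 = 328.200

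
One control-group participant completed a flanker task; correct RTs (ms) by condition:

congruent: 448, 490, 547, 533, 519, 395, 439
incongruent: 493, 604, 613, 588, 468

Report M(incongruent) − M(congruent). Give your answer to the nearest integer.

M(congruent) = 3371/7 = 481.571
M(incongruent) = 2766/5 = 553.200
Difference = 553.200 − 481.571 = 71.629 ms

72 ms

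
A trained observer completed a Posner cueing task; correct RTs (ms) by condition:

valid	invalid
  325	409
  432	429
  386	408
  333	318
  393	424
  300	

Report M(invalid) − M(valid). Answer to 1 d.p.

M(valid) = 2169/6 = 361.500
M(invalid) = 1988/5 = 397.600
Difference = 397.600 − 361.500 = 36.100 ms

36.1 ms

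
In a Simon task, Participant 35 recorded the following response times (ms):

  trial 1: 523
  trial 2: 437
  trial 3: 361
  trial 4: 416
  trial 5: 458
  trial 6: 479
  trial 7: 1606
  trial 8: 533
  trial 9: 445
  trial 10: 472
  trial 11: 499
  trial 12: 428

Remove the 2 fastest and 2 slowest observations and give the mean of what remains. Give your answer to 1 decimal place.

467.6 ms

Sorted: 361, 416, 428, 437, 445, 458, 472, 479, 499, 523, 533, 1606
Drop lowest 2 (361, 416) and highest 2 (533, 1606)
Remaining (n=8): Σ = 3741, mean = 3741/8 = 467.625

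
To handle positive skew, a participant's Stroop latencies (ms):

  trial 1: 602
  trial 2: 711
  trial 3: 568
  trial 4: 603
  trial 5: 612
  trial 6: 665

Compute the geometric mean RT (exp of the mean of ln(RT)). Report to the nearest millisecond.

ln(RT): 6.4003, 6.5667, 6.3421, 6.4019, 6.4167, 6.4998
Mean ln(RT) = 38.6275/6 = 6.43791
Geometric mean = exp(6.43791) = 625.10 ms

625 ms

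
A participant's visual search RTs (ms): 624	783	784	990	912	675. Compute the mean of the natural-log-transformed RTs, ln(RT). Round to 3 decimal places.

ln(RT): 6.4362, 6.6631, 6.6644, 6.8977, 6.8156, 6.5147
Σ ln(RT) = 39.9917
Mean = 39.9917/6 = 6.66529

6.665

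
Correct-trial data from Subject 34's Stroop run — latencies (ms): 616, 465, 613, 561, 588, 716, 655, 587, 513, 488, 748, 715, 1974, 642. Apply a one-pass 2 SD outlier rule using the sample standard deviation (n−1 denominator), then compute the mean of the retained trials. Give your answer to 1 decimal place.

n = 14, ΣRT = 9881, M = 705.786
Σ(x−M)² = 1825178.36; s = √(1825178.36/13) = 374.698
Cutoffs: 705.786 ± 2·374.698 → [-43.6, 1455.2]
Outside: 1974 → excluded.
Retained (n=13): Σ = 7907, mean = 7907/13 = 608.231

608.2 ms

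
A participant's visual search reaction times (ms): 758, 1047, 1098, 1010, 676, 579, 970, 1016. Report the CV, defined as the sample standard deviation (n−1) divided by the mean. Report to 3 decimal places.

n = 8, Σ = 7154, M = 894.2500
Σ(x−M)² = 264385.500; s = √(264385.500/7) = 194.3434
CV = 194.3434 / 894.2500 = 0.21733

0.217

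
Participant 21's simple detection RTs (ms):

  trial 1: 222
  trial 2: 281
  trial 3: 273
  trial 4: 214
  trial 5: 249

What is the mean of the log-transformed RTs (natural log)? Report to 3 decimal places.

5.507

ln(RT): 5.4027, 5.6384, 5.6095, 5.3660, 5.5175
Σ ln(RT) = 27.5339
Mean = 27.5339/5 = 5.50679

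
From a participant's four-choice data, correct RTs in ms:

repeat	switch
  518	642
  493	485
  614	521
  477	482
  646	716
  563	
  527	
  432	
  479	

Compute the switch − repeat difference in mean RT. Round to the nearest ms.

42 ms

M(repeat) = 4749/9 = 527.667
M(switch) = 2846/5 = 569.200
Difference = 569.200 − 527.667 = 41.533 ms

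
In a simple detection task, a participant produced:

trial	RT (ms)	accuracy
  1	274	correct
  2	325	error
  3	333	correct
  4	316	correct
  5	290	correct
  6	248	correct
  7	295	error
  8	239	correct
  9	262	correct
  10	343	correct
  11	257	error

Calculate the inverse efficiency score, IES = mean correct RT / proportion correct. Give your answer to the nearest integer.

Correct trials (n=8): 274, 333, 316, 290, 248, 239, 262, 343
Mean correct RT = 2305/8 = 288.1250 ms
Proportion correct = 8/11
IES = 288.1250 / (8/11) = 396.172 ms

396 ms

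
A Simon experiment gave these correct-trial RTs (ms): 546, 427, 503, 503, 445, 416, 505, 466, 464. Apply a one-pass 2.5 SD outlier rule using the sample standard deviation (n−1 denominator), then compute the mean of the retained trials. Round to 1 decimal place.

475.0 ms

n = 9, ΣRT = 4275, M = 475.000
Σ(x−M)² = 14396.00; s = √(14396.00/8) = 42.421
Cutoffs: 475.000 ± 2.5·42.421 → [368.9, 581.1]
No RTs fall outside the cutoffs; all 9 retained. Mean = 4275/9 = 475.000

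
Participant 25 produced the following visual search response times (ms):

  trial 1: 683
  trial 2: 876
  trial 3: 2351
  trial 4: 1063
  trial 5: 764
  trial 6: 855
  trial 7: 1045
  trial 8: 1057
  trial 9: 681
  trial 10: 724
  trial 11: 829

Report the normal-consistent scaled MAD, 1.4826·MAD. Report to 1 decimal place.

255.0 ms

Sorted: 681, 683, 724, 764, 829, 855, 876, 1045, 1057, 1063, 2351 → median = 855
|x − 855| sorted: 0, 21, 26, 91, 131, 172, 174, 190, 202, 208, 1496 → MAD = 172
Robust SD ≈ 1.4826 × 172 = 255.007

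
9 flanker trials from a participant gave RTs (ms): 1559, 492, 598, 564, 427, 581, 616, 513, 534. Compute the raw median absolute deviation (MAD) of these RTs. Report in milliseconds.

Sorted: 427, 492, 513, 534, 564, 581, 598, 616, 1559 → median = 564
|x − 564|: 995, 72, 34, 0, 137, 17, 52, 51, 30
Sorted deviations: 0, 17, 30, 34, 51, 52, 72, 137, 995 → MAD = 51

51 ms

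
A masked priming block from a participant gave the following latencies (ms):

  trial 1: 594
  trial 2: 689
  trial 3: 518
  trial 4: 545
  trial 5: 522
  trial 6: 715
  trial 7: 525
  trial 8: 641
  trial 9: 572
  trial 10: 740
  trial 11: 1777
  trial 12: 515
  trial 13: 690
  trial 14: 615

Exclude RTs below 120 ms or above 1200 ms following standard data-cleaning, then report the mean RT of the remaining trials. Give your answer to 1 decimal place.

606.2 ms

Excluded: 1777
Retained (n=13): Σ = 7881
Mean = 7881/13 = 606.2308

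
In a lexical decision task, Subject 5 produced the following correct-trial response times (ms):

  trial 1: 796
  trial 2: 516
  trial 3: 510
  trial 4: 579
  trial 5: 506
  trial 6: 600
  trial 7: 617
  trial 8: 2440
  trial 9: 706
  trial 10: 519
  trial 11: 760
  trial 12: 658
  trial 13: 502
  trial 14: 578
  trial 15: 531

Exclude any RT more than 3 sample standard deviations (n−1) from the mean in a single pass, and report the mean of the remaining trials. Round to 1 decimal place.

n = 15, ΣRT = 10818, M = 721.200
Σ(x−M)² = 3290006.40; s = √(3290006.40/14) = 484.768
Cutoffs: 721.200 ± 3·484.768 → [-733.1, 2175.5]
Outside: 2440 → excluded.
Retained (n=14): Σ = 8378, mean = 8378/14 = 598.429

598.4 ms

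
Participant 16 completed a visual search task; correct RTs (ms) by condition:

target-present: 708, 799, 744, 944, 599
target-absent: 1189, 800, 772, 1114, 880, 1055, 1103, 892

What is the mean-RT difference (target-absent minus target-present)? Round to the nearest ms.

217 ms

M(target-present) = 3794/5 = 758.800
M(target-absent) = 7805/8 = 975.625
Difference = 975.625 − 758.800 = 216.825 ms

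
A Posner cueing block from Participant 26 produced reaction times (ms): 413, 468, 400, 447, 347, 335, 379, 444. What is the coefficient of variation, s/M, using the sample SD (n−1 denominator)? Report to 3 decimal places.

0.119

n = 8, Σ = 3233, M = 404.1250
Σ(x−M)² = 16276.875; s = √(16276.875/7) = 48.2210
CV = 48.2210 / 404.1250 = 0.11932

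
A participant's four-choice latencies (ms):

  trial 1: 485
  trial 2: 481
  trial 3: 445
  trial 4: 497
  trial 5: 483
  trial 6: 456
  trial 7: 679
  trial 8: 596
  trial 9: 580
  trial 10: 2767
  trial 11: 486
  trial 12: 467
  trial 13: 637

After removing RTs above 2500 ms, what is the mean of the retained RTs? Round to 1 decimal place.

Excluded: 2767
Retained (n=12): Σ = 6292
Mean = 6292/12 = 524.3333

524.3 ms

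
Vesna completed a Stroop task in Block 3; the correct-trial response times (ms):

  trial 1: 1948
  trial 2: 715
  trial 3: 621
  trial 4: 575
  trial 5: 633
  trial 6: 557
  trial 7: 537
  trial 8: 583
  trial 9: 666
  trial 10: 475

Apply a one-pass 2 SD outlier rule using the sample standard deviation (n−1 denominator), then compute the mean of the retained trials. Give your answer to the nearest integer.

n = 10, ΣRT = 7310, M = 731.000
Σ(x−M)² = 1686962.00; s = √(1686962.00/9) = 432.944
Cutoffs: 731.000 ± 2·432.944 → [-134.9, 1596.9]
Outside: 1948 → excluded.
Retained (n=9): Σ = 5362, mean = 5362/9 = 595.778

596 ms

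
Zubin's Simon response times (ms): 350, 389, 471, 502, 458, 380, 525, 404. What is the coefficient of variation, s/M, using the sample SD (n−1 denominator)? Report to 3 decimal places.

n = 8, Σ = 3479, M = 434.8750
Σ(x−M)² = 27740.875; s = √(27740.875/7) = 62.9522
CV = 62.9522 / 434.8750 = 0.14476

0.145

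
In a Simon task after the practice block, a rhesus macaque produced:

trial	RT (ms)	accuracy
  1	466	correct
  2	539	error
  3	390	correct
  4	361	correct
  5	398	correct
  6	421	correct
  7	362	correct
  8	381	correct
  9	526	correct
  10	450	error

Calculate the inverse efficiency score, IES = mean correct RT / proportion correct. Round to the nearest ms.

Correct trials (n=8): 466, 390, 361, 398, 421, 362, 381, 526
Mean correct RT = 3305/8 = 413.1250 ms
Proportion correct = 8/10
IES = 413.1250 / (8/10) = 516.406 ms

516 ms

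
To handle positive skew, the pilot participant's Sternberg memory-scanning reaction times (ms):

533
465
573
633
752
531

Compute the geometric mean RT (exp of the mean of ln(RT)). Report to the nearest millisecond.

ln(RT): 6.2785, 6.1420, 6.3509, 6.4505, 6.6227, 6.2748
Mean ln(RT) = 38.1194/6 = 6.35324
Geometric mean = exp(6.35324) = 574.35 ms

574 ms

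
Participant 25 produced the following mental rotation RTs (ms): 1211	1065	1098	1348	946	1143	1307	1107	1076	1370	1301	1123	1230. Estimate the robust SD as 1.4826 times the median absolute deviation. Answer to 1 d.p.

115.6 ms

Sorted: 946, 1065, 1076, 1098, 1107, 1123, 1143, 1211, 1230, 1301, 1307, 1348, 1370 → median = 1143
|x − 1143| sorted: 0, 20, 36, 45, 67, 68, 78, 87, 158, 164, 197, 205, 227 → MAD = 78
Robust SD ≈ 1.4826 × 78 = 115.643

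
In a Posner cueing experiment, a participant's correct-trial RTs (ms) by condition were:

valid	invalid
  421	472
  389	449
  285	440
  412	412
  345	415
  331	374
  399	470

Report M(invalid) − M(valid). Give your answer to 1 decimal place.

64.3 ms

M(valid) = 2582/7 = 368.857
M(invalid) = 3032/7 = 433.143
Difference = 433.143 − 368.857 = 64.286 ms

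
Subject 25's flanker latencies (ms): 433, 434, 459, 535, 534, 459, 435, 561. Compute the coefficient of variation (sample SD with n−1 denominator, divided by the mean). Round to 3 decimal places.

0.110

n = 8, Σ = 3850, M = 481.2500
Σ(x−M)² = 19721.500; s = √(19721.500/7) = 53.0788
CV = 53.0788 / 481.2500 = 0.11029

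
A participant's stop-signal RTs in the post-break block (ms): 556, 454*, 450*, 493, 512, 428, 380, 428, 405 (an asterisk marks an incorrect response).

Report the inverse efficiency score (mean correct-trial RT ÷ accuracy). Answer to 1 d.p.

588.1 ms

Correct trials (n=7): 556, 493, 512, 428, 380, 428, 405
Mean correct RT = 3202/7 = 457.4286 ms
Proportion correct = 7/9
IES = 457.4286 / (7/9) = 588.122 ms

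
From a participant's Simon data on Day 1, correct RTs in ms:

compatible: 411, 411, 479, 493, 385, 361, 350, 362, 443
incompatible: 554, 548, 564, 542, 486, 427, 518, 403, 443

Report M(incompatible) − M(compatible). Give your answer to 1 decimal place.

M(compatible) = 3695/9 = 410.556
M(incompatible) = 4485/9 = 498.333
Difference = 498.333 − 410.556 = 87.778 ms

87.8 ms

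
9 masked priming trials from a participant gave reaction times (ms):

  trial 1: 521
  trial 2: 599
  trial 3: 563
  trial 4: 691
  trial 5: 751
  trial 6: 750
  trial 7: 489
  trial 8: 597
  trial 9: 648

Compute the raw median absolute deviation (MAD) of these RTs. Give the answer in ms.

78 ms

Sorted: 489, 521, 563, 597, 599, 648, 691, 750, 751 → median = 599
|x − 599|: 78, 0, 36, 92, 152, 151, 110, 2, 49
Sorted deviations: 0, 2, 36, 49, 78, 92, 110, 151, 152 → MAD = 78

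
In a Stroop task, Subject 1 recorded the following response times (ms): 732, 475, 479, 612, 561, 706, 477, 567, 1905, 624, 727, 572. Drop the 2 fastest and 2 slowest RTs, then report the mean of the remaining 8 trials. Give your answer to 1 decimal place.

606.0 ms

Sorted: 475, 477, 479, 561, 567, 572, 612, 624, 706, 727, 732, 1905
Drop lowest 2 (475, 477) and highest 2 (732, 1905)
Remaining (n=8): Σ = 4848, mean = 4848/8 = 606.000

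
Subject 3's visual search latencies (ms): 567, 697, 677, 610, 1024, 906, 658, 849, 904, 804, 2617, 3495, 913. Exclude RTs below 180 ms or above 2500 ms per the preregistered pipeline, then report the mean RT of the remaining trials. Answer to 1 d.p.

Excluded: 2617, 3495
Retained (n=11): Σ = 8609
Mean = 8609/11 = 782.6364

782.6 ms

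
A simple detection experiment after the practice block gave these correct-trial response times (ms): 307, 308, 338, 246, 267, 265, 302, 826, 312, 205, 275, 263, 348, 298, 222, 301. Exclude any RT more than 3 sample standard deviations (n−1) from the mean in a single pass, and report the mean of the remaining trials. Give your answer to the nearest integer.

284 ms

n = 16, ΣRT = 5083, M = 317.688
Σ(x−M)² = 298017.44; s = √(298017.44/15) = 140.953
Cutoffs: 317.688 ± 3·140.953 → [-105.2, 740.5]
Outside: 826 → excluded.
Retained (n=15): Σ = 4257, mean = 4257/15 = 283.800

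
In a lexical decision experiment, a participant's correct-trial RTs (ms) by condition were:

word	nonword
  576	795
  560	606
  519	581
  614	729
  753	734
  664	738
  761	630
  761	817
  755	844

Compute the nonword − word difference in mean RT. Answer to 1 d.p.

56.8 ms

M(word) = 5963/9 = 662.556
M(nonword) = 6474/9 = 719.333
Difference = 719.333 − 662.556 = 56.778 ms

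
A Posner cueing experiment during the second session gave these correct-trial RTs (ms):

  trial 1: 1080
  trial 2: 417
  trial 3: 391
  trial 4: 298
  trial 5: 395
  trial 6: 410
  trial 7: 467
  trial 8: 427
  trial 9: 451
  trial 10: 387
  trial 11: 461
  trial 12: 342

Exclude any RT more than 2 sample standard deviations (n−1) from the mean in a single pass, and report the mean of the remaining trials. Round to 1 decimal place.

n = 12, ΣRT = 5526, M = 460.500
Σ(x−M)² = 444449.00; s = √(444449.00/11) = 201.009
Cutoffs: 460.500 ± 2·201.009 → [58.5, 862.5]
Outside: 1080 → excluded.
Retained (n=11): Σ = 4446, mean = 4446/11 = 404.182

404.2 ms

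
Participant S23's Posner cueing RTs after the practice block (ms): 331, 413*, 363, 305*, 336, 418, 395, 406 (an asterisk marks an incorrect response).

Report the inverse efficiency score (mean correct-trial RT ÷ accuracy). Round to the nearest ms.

Correct trials (n=6): 331, 363, 336, 418, 395, 406
Mean correct RT = 2249/6 = 374.8333 ms
Proportion correct = 6/8
IES = 374.8333 / (6/8) = 499.778 ms

500 ms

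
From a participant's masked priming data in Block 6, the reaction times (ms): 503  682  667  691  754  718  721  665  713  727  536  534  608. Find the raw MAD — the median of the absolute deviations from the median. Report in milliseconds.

39 ms

Sorted: 503, 534, 536, 608, 665, 667, 682, 691, 713, 718, 721, 727, 754 → median = 682
|x − 682|: 179, 0, 15, 9, 72, 36, 39, 17, 31, 45, 146, 148, 74
Sorted deviations: 0, 9, 15, 17, 31, 36, 39, 45, 72, 74, 146, 148, 179 → MAD = 39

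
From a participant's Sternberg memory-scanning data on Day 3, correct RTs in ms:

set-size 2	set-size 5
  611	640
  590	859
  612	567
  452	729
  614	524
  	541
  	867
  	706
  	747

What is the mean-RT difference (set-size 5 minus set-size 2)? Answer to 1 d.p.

110.9 ms

M(set-size 2) = 2879/5 = 575.800
M(set-size 5) = 6180/9 = 686.667
Difference = 686.667 − 575.800 = 110.867 ms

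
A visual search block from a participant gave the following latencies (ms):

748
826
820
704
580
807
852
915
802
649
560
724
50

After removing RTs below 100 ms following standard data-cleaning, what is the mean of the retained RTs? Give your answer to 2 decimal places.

748.92 ms

Excluded: 50
Retained (n=12): Σ = 8987
Mean = 8987/12 = 748.9167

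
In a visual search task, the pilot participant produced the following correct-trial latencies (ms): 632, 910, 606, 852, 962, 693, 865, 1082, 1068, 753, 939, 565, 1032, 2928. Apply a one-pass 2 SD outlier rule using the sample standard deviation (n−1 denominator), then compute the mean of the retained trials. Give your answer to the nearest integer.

n = 14, ΣRT = 13887, M = 991.929
Σ(x−M)² = 4417180.93; s = √(4417180.93/13) = 582.909
Cutoffs: 991.929 ± 2·582.909 → [-173.9, 2157.7]
Outside: 2928 → excluded.
Retained (n=13): Σ = 10959, mean = 10959/13 = 843.000

843 ms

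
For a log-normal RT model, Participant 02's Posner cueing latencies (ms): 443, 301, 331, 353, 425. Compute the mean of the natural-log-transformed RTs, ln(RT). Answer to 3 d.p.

5.904

ln(RT): 6.0936, 5.7071, 5.8021, 5.8665, 6.0521
Σ ln(RT) = 29.5214
Mean = 29.5214/5 = 5.90427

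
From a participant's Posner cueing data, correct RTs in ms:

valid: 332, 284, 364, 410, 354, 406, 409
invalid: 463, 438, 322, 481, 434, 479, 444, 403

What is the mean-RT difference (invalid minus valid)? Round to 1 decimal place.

67.4 ms

M(valid) = 2559/7 = 365.571
M(invalid) = 3464/8 = 433.000
Difference = 433.000 − 365.571 = 67.429 ms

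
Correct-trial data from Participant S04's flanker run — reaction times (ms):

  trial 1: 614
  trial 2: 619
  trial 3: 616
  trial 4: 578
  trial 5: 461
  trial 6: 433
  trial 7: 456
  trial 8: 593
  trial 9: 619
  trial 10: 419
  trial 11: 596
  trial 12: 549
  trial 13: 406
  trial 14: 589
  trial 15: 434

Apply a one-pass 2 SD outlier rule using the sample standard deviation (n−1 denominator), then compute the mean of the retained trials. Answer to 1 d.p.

532.1 ms

n = 15, ΣRT = 7982, M = 532.133
Σ(x−M)² = 101255.73; s = √(101255.73/14) = 85.044
Cutoffs: 532.133 ± 2·85.044 → [362.0, 702.2]
No RTs fall outside the cutoffs; all 15 retained. Mean = 7982/15 = 532.133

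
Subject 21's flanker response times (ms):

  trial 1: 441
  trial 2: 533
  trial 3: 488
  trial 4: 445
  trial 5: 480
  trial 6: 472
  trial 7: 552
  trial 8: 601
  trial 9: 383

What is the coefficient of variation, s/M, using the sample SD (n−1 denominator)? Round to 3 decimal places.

0.134

n = 9, Σ = 4395, M = 488.3333
Σ(x−M)² = 34292.000; s = √(34292.000/8) = 65.4714
CV = 65.4714 / 488.3333 = 0.13407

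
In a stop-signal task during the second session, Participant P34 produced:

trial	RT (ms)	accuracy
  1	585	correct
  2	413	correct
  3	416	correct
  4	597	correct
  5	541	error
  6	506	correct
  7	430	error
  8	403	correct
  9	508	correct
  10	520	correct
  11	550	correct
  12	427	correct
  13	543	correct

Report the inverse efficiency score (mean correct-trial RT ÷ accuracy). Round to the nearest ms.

Correct trials (n=11): 585, 413, 416, 597, 506, 403, 508, 520, 550, 427, 543
Mean correct RT = 5468/11 = 497.0909 ms
Proportion correct = 11/13
IES = 497.0909 / (11/13) = 587.471 ms

587 ms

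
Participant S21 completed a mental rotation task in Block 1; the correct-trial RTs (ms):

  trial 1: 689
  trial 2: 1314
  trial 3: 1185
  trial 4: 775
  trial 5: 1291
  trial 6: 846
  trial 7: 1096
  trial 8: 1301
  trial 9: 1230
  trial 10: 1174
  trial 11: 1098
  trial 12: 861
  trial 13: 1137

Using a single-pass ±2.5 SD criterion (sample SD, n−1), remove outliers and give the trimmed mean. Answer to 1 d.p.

1076.7 ms

n = 13, ΣRT = 13997, M = 1076.692
Σ(x−M)² = 542788.77; s = √(542788.77/12) = 212.679
Cutoffs: 1076.692 ± 2.5·212.679 → [545.0, 1608.4]
No RTs fall outside the cutoffs; all 13 retained. Mean = 13997/13 = 1076.692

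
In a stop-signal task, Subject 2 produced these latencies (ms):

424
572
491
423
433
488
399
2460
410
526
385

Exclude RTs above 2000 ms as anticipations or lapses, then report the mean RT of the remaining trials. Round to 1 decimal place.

455.1 ms

Excluded: 2460
Retained (n=10): Σ = 4551
Mean = 4551/10 = 455.1000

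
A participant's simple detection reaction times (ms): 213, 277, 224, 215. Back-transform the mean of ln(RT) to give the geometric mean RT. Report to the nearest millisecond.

231 ms

ln(RT): 5.3613, 5.6240, 5.4116, 5.3706
Mean ln(RT) = 21.7676/4 = 5.44190
Geometric mean = exp(5.44190) = 230.88 ms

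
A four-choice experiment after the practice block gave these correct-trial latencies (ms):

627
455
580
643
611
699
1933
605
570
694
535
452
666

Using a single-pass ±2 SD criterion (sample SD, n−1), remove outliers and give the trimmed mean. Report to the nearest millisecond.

595 ms

n = 13, ΣRT = 9070, M = 697.692
Σ(x−M)² = 1726990.77; s = √(1726990.77/12) = 379.362
Cutoffs: 697.692 ± 2·379.362 → [-61.0, 1456.4]
Outside: 1933 → excluded.
Retained (n=12): Σ = 7137, mean = 7137/12 = 594.750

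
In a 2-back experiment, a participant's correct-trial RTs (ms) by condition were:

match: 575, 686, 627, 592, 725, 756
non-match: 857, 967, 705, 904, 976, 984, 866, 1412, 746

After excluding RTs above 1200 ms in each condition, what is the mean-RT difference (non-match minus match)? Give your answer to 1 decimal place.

215.5 ms

non-match: exclude 1412
M(match) = 3961/6 = 660.167
M(non-match) = 7005/8 = 875.625
Difference = 875.625 − 660.167 = 215.458 ms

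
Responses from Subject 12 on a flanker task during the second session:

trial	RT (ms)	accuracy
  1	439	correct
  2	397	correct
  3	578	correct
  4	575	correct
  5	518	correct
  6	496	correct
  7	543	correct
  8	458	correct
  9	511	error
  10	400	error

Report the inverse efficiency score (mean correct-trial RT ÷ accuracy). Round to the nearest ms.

Correct trials (n=8): 439, 397, 578, 575, 518, 496, 543, 458
Mean correct RT = 4004/8 = 500.5000 ms
Proportion correct = 8/10
IES = 500.5000 / (8/10) = 625.625 ms

626 ms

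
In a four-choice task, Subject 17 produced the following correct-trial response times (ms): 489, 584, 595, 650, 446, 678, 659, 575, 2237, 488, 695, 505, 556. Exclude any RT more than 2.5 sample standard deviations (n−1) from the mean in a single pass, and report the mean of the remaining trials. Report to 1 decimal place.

n = 13, ΣRT = 9157, M = 704.385
Σ(x−M)² = 2619657.08; s = √(2619657.08/12) = 467.231
Cutoffs: 704.385 ± 2.5·467.231 → [-463.7, 1872.5]
Outside: 2237 → excluded.
Retained (n=12): Σ = 6920, mean = 6920/12 = 576.667

576.7 ms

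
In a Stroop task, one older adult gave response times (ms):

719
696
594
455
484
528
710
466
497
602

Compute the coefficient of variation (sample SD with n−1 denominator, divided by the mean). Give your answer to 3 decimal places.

n = 10, Σ = 5751, M = 575.1000
Σ(x−M)² = 97546.900; s = √(97546.900/9) = 104.1083
CV = 104.1083 / 575.1000 = 0.18103

0.181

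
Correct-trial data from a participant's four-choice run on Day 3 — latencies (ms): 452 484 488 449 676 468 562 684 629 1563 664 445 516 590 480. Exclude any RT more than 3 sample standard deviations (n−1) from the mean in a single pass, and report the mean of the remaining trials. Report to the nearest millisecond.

n = 15, ΣRT = 9150, M = 610.000
Σ(x−M)² = 1078792.00; s = √(1078792.00/14) = 277.591
Cutoffs: 610.000 ± 3·277.591 → [-222.8, 1442.8]
Outside: 1563 → excluded.
Retained (n=14): Σ = 7587, mean = 7587/14 = 541.929

542 ms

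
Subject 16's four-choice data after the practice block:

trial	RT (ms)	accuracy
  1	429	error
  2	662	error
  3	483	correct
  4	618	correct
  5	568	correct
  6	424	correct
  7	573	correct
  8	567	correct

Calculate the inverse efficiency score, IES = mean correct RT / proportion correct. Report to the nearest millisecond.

Correct trials (n=6): 483, 618, 568, 424, 573, 567
Mean correct RT = 3233/6 = 538.8333 ms
Proportion correct = 6/8
IES = 538.8333 / (6/8) = 718.444 ms

718 ms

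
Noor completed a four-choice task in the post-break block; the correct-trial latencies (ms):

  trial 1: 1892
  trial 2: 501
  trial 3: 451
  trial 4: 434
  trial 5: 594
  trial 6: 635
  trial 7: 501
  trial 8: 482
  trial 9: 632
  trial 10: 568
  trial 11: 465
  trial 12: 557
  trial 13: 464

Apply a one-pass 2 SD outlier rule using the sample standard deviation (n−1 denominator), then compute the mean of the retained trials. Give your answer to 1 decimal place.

n = 13, ΣRT = 8176, M = 628.923
Σ(x−M)² = 1783550.92; s = √(1783550.92/12) = 385.525
Cutoffs: 628.923 ± 2·385.525 → [-142.1, 1400.0]
Outside: 1892 → excluded.
Retained (n=12): Σ = 6284, mean = 6284/12 = 523.667

523.7 ms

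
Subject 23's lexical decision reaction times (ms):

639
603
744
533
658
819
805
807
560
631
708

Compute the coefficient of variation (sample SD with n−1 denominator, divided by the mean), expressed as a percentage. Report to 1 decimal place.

14.8%

n = 11, Σ = 7507, M = 682.4545
Σ(x−M)² = 102392.727; s = √(102392.727/10) = 101.1893
CV = 101.1893 / 682.4545 = 0.14827 = 14.827%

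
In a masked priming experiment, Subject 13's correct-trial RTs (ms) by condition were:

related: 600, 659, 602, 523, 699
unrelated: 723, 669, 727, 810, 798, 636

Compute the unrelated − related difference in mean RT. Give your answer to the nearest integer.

111 ms

M(related) = 3083/5 = 616.600
M(unrelated) = 4363/6 = 727.167
Difference = 727.167 − 616.600 = 110.567 ms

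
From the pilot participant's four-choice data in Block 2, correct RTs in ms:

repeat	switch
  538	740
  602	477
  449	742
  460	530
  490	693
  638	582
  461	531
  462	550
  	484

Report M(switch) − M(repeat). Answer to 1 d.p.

79.6 ms

M(repeat) = 4100/8 = 512.500
M(switch) = 5329/9 = 592.111
Difference = 592.111 − 512.500 = 79.611 ms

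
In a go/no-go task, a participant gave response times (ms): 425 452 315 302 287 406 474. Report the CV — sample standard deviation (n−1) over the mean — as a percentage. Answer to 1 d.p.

20.3%

n = 7, Σ = 2661, M = 380.1429
Σ(x−M)² = 35678.857; s = √(35678.857/6) = 77.1134
CV = 77.1134 / 380.1429 = 0.20285 = 20.285%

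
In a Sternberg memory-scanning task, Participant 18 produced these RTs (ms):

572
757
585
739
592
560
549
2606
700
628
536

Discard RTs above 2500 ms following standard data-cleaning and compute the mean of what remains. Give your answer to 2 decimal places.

621.80 ms

Excluded: 2606
Retained (n=10): Σ = 6218
Mean = 6218/10 = 621.8000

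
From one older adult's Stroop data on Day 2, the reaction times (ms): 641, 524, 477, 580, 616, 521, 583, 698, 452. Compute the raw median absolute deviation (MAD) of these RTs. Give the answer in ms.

59 ms

Sorted: 452, 477, 521, 524, 580, 583, 616, 641, 698 → median = 580
|x − 580|: 61, 56, 103, 0, 36, 59, 3, 118, 128
Sorted deviations: 0, 3, 36, 56, 59, 61, 103, 118, 128 → MAD = 59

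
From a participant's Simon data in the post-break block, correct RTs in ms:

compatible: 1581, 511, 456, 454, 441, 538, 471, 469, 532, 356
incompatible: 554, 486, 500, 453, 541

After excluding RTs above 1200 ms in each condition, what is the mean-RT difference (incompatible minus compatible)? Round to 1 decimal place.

compatible: exclude 1581
M(compatible) = 4228/9 = 469.778
M(incompatible) = 2534/5 = 506.800
Difference = 506.800 − 469.778 = 37.022 ms

37.0 ms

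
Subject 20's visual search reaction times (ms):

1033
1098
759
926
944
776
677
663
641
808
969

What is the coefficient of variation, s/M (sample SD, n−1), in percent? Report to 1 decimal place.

n = 11, Σ = 9294, M = 844.9091
Σ(x−M)² = 247580.909; s = √(247580.909/10) = 157.3470
CV = 157.3470 / 844.9091 = 0.18623 = 18.623%

18.6%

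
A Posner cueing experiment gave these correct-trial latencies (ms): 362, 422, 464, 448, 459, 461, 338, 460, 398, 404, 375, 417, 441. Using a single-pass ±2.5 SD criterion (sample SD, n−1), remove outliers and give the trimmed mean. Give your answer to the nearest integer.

n = 13, ΣRT = 5449, M = 419.154
Σ(x−M)² = 20819.69; s = √(20819.69/12) = 41.653
Cutoffs: 419.154 ± 2.5·41.653 → [315.0, 523.3]
No RTs fall outside the cutoffs; all 13 retained. Mean = 5449/13 = 419.154

419 ms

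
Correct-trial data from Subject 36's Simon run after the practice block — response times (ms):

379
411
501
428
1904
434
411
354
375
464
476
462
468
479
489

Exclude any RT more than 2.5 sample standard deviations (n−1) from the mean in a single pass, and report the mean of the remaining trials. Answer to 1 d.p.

437.9 ms

n = 15, ΣRT = 8035, M = 535.667
Σ(x−M)² = 2034001.33; s = √(2034001.33/14) = 381.164
Cutoffs: 535.667 ± 2.5·381.164 → [-417.2, 1488.6]
Outside: 1904 → excluded.
Retained (n=14): Σ = 6131, mean = 6131/14 = 437.929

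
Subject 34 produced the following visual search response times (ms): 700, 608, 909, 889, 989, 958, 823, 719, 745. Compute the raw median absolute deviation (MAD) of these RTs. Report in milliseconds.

Sorted: 608, 700, 719, 745, 823, 889, 909, 958, 989 → median = 823
|x − 823|: 123, 215, 86, 66, 166, 135, 0, 104, 78
Sorted deviations: 0, 66, 78, 86, 104, 123, 135, 166, 215 → MAD = 104

104 ms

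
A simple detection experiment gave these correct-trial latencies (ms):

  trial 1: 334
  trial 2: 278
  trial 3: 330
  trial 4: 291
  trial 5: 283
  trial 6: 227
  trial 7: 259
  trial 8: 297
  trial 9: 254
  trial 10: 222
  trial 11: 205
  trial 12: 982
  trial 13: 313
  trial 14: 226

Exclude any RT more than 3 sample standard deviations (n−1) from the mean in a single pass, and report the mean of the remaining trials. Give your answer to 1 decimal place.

270.7 ms

n = 14, ΣRT = 4501, M = 321.500
Σ(x−M)² = 491451.50; s = √(491451.50/13) = 194.432
Cutoffs: 321.500 ± 3·194.432 → [-261.8, 904.8]
Outside: 982 → excluded.
Retained (n=13): Σ = 3519, mean = 3519/13 = 270.692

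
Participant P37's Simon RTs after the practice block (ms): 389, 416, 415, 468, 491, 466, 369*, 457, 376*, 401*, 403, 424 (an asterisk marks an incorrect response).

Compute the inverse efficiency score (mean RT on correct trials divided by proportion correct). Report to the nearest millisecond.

Correct trials (n=9): 389, 416, 415, 468, 491, 466, 457, 403, 424
Mean correct RT = 3929/9 = 436.5556 ms
Proportion correct = 9/12
IES = 436.5556 / (9/12) = 582.074 ms

582 ms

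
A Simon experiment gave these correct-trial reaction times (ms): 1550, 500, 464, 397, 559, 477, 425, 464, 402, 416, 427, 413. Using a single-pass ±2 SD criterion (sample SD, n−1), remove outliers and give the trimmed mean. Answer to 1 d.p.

n = 12, ΣRT = 6494, M = 541.167
Σ(x−M)² = 1134557.67; s = √(1134557.67/11) = 321.157
Cutoffs: 541.167 ± 2·321.157 → [-101.1, 1183.5]
Outside: 1550 → excluded.
Retained (n=11): Σ = 4944, mean = 4944/11 = 449.455

449.5 ms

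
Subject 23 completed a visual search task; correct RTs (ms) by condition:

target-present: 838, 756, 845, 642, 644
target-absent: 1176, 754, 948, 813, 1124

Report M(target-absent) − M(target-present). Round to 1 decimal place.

218.0 ms

M(target-present) = 3725/5 = 745.000
M(target-absent) = 4815/5 = 963.000
Difference = 963.000 − 745.000 = 218.000 ms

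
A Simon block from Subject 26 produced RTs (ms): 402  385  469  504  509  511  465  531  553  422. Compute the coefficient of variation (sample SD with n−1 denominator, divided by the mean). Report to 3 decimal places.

0.119

n = 10, Σ = 4751, M = 475.1000
Σ(x−M)² = 28886.900; s = √(28886.900/9) = 56.6538
CV = 56.6538 / 475.1000 = 0.11925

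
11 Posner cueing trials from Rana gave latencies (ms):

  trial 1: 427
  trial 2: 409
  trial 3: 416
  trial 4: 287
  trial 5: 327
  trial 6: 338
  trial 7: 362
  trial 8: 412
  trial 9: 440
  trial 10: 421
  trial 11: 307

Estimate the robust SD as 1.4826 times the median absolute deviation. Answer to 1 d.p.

46.0 ms

Sorted: 287, 307, 327, 338, 362, 409, 412, 416, 421, 427, 440 → median = 409
|x − 409| sorted: 0, 3, 7, 12, 18, 31, 47, 71, 82, 102, 122 → MAD = 31
Robust SD ≈ 1.4826 × 31 = 45.961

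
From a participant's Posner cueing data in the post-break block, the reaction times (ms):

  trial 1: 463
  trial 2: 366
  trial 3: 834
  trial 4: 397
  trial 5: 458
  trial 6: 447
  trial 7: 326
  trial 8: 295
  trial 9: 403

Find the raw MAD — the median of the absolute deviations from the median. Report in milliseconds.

55 ms

Sorted: 295, 326, 366, 397, 403, 447, 458, 463, 834 → median = 403
|x − 403|: 60, 37, 431, 6, 55, 44, 77, 108, 0
Sorted deviations: 0, 6, 37, 44, 55, 60, 77, 108, 431 → MAD = 55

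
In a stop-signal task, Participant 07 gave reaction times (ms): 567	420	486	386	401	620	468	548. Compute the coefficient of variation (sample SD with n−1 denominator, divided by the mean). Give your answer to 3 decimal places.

0.174

n = 8, Σ = 3896, M = 487.0000
Σ(x−M)² = 50258.000; s = √(50258.000/7) = 84.7332
CV = 84.7332 / 487.0000 = 0.17399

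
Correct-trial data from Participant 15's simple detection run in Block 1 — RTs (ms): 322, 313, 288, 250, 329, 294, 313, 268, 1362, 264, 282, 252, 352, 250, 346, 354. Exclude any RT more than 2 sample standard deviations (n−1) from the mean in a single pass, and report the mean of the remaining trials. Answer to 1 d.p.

298.5 ms

n = 16, ΣRT = 5839, M = 364.938
Σ(x−M)² = 1079900.94; s = √(1079900.94/15) = 268.316
Cutoffs: 364.938 ± 2·268.316 → [-171.7, 901.6]
Outside: 1362 → excluded.
Retained (n=15): Σ = 4477, mean = 4477/15 = 298.467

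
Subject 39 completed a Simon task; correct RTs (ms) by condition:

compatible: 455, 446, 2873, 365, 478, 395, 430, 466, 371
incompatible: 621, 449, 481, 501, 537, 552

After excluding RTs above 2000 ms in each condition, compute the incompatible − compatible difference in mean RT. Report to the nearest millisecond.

compatible: exclude 2873
M(compatible) = 3406/8 = 425.750
M(incompatible) = 3141/6 = 523.500
Difference = 523.500 − 425.750 = 97.750 ms

98 ms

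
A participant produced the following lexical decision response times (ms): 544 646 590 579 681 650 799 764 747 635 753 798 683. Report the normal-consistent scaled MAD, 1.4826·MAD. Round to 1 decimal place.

106.7 ms

Sorted: 544, 579, 590, 635, 646, 650, 681, 683, 747, 753, 764, 798, 799 → median = 681
|x − 681| sorted: 0, 2, 31, 35, 46, 66, 72, 83, 91, 102, 117, 118, 137 → MAD = 72
Robust SD ≈ 1.4826 × 72 = 106.747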